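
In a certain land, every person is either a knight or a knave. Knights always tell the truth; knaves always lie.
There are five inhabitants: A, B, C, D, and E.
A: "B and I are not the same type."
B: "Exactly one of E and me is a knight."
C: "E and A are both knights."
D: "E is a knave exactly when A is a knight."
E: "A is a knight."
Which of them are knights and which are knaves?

A is a knave, B is a knave, C is a knave, D is a knave, and E is a knave.

Since A is a knave, "B and I are not the same type" needs to be False, which holds.
Since B is a knave, "exactly one of E and me is a knight" needs to be False, which holds.
Since C is a knave, "E and A are both knights" needs to be False, which holds.
Since D is a knave, "E is a knave exactly when A is a knight" needs to be False, which holds.
As a knave, E's statement "A is a knight" should be False; it is.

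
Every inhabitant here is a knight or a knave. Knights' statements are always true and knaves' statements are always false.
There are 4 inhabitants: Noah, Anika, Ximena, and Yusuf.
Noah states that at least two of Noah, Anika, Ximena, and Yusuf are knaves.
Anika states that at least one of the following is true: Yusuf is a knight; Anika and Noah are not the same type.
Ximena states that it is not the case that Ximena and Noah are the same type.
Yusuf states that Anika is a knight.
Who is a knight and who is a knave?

Knights: Anika, Ximena, and Yusuf. Knaves: Noah.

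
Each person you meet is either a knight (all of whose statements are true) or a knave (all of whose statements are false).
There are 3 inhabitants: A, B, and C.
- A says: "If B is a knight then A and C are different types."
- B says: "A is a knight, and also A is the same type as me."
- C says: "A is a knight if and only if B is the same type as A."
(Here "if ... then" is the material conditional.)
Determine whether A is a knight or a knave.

Consistent assignments: {A=knight, B=knave, C=knave}
In every consistent assignment, A is a knight.

A is a knight.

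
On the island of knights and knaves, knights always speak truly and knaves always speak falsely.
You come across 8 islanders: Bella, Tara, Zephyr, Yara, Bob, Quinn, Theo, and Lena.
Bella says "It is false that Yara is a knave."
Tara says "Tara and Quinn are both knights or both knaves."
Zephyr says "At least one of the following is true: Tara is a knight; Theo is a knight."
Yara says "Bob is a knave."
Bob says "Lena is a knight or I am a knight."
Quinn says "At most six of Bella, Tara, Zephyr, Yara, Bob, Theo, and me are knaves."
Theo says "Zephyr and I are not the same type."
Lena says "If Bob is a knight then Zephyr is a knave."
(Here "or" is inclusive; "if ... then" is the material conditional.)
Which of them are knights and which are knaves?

Bella is a knave; "it is false that Yara is a knave" is False, as required.
Tara is a knave, so "Tara and Quinn are both knights or both knaves" must be False — and it is.
Since Zephyr is a knave, "at least one of the following is true: Tara is a knight; Theo is a knight" needs to be False, which holds.
As a knave, Yara's statement "Bob is a knave" should be False; it is.
Since Bob is a knight, "Lena is a knight or I am a knight" needs to be true, which holds.
Quinn is a knight, so "at most six of Bella, Tara, Zephyr, Yara, Bob, Theo, and me are knaves" must be true — and it is.
Theo (knave): "Zephyr and I are not the same type" — False. ✓
Lena is a knight; "if Bob is a knight then Zephyr is a knave" is true, as required.

Knights: Bob, Quinn, and Lena. Knaves: Bella, Tara, Zephyr, Yara, and Theo.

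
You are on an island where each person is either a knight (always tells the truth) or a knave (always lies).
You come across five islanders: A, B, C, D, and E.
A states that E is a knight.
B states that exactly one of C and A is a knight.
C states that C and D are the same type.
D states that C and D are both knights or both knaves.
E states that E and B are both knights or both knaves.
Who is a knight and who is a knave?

A is a knave, B is a knight, C is a knight, D is a knight, and E is a knave.

Suppose A is a knight. Then A's statement "E is a knight" would have to be true. Checking the 16 ways to assign the others, none is consistent with every speaker.
(For instance, with B=knight, C=knight, D=knight, E=knave, A's claim "E is a knight" comes out false where it would need to be true.)
So A must be a knave, making "E is a knight" false. Taking A=knave, B=knight, C=knight, D=knight, E=knave, each remaining statement checks out:
  B (knight): "exactly one of C and A is a knight" — true. ✓
  C (knight): "C and D are the same type" — true. ✓
  D (knight): "C and D are both knights or both knaves" — true. ✓
  E (knave): "E and B are both knights or both knaves" — false. ✓
This is the unique consistent assignment.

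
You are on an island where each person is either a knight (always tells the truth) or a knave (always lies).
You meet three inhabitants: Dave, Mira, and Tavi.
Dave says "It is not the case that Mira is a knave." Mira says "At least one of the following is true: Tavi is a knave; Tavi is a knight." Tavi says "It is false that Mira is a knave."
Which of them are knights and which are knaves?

Dave is a knight, Mira is a knight, and Tavi is a knight.

Dave is a knight; "it is not the case that Mira is a knave" is true, as required.
Mira is a knight; "at least one of the following is true: Tavi is a knave; Tavi is a knight" is true, as required.
Tavi is a knight, and the claim "it is false that Mira is a knave" is indeed true.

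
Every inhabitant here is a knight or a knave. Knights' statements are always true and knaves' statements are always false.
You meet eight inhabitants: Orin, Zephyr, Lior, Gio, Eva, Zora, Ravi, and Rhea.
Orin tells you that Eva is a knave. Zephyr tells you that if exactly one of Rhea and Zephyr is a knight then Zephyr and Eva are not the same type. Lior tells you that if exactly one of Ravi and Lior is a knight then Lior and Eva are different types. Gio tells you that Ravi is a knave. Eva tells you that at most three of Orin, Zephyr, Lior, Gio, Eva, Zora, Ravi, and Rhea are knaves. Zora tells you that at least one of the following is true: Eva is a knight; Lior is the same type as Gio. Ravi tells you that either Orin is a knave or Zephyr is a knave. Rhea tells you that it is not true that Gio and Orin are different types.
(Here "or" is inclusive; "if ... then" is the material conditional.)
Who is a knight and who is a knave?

Orin is a knave, Zephyr is a knight, Lior is a knight, Gio is a knave, Eva is a knight, Zora is a knight, Ravi is a knight, and Rhea is a knight.

Orin is a knave, so "Eva is a knave" must be False — and it is.
Zephyr is a knight; "if exactly one of Rhea and Zephyr is a knight then Zephyr and Eva are not the same type" is True, as required.
As a knight, Lior's statement "if exactly one of Ravi and Lior is a knight then Lior and Eva are different types" should be True; it is.
Gio is a knave, so "Ravi is a knave" must be False — and it is.
As a knight, Eva's statement "at most three of Orin, Zephyr, Lior, Gio, Eva, Zora, Ravi, and Rhea are knaves" should be True; it is.
Since Zora is a knight, "at least one of the following is true: Eva is a knight; Lior is the same type as Gio" needs to be True, which holds.
Ravi is a knight, so "either Orin is a knave or Zephyr is a knave" must be True — and it is.
Since Rhea is a knight, "it is not true that Gio and Orin are different types" needs to be True, which holds.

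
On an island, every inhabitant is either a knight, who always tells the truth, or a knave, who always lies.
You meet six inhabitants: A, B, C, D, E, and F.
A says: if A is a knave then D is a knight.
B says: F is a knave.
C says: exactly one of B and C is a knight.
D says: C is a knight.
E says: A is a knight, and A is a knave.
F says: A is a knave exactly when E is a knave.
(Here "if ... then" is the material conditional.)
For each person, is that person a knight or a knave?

A is a knave, B is a knave, C is a knave, D is a knave, E is a knave, and F is a knight.

Since A is a knave, "if A is a knave then D is a knight" needs to be false, which holds.
B is a knave; "F is a knave" is false, as required.
C is a knave, so "exactly one of B and C is a knight" must be false — and it is.
D (knave): "C is a knight" — false. ✓
E (knave): "A is a knight, and A is a knave" — false. ✓
F is a knight, and the claim "A is a knave exactly when E is a knave" is indeed True.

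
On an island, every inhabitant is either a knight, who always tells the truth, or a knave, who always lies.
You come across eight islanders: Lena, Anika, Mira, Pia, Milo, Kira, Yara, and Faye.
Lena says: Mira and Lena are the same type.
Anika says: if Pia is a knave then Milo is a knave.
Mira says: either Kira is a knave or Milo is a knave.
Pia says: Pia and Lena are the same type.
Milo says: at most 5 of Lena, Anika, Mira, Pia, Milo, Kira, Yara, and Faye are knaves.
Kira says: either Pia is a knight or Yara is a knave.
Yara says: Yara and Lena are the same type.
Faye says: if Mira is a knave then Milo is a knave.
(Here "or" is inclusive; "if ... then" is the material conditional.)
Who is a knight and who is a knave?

Lena is a knight, Anika is a knave, Mira is a knight, Pia is a knave, Milo is a knight, Kira is a knave, Yara is a knight, and Faye is a knight.

Lena is a knight, so "Mira and Lena are the same type" must be true — and it is.
Anika is a knave, so "if Pia is a knave then Milo is a knave" must be false — and it is.
As a knight, Mira's statement "either Kira is a knave or Milo is a knave" should be true; it is.
Pia is a knave, so "Pia and Lena are the same type" must be false — and it is.
As a knight, Milo's statement "at most 5 of Lena, Anika, Mira, Pia, Milo, Kira, Yara, and Faye are knaves" should be true; it is.
Kira is a knave, and the claim "either Pia is a knight or Yara is a knave" is indeed false.
As a knight, Yara's statement "Yara and Lena are the same type" should be true; it is.
As a knight, Faye's statement "if Mira is a knave then Milo is a knave" should be true; it is.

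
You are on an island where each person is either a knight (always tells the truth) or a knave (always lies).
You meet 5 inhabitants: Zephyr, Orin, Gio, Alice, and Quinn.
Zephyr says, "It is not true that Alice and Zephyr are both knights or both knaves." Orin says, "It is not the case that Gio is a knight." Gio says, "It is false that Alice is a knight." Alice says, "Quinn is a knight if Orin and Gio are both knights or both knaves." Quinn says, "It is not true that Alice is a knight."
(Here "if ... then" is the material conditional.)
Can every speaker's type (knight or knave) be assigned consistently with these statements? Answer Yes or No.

No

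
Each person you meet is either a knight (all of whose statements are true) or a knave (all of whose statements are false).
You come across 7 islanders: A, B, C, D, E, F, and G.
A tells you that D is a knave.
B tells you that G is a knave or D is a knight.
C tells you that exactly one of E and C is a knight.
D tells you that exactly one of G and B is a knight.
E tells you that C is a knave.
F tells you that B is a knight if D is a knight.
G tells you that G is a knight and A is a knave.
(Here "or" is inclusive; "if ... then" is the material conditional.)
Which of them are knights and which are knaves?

A is a knave, B is a knight, C is a knight, D is a knight, E is a knave, F is a knight, and G is a knave.

A (knave): "D is a knave" — false. ✓
B is a knight; "G is a knave or D is a knight" is true, as required.
C is a knight, and the claim "exactly one of E and C is a knight" is indeed true.
As a knight, D's statement "exactly one of G and B is a knight" should be true; it is.
Since E is a knave, "C is a knave" needs to be false, which holds.
F (knight): "B is a knight if D is a knight" — true. ✓
G is a knave, so "G is a knight and A is a knave" must be false — and it is.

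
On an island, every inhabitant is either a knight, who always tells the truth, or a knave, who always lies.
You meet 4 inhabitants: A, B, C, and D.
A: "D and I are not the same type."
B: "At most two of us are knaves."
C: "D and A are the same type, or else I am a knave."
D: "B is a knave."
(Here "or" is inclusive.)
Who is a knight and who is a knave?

Knights: B and C. Knaves: A and D.

A is a knave; "D and I are not the same type" is false, as required.
Since B is a knight, "at most two of us are knaves" needs to be True, which holds.
Since C is a knight, "D and A are the same type, or else I am a knave" needs to be True, which holds.
D (knave): "B is a knave" — false. ✓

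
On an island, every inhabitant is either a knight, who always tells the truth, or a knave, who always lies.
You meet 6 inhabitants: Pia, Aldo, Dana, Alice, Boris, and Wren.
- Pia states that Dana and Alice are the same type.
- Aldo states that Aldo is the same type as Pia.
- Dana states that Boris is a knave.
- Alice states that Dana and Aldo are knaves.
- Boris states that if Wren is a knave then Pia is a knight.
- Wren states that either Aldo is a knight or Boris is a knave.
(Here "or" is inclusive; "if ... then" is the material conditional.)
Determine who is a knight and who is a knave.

Knights: Pia, Aldo, Boris, and Wren. Knaves: Dana and Alice.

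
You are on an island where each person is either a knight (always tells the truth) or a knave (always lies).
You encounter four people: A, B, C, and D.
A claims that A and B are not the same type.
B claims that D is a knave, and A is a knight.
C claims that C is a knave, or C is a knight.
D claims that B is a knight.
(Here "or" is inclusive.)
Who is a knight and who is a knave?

A is a knave, B is a knave, C is a knight, and D is a knave.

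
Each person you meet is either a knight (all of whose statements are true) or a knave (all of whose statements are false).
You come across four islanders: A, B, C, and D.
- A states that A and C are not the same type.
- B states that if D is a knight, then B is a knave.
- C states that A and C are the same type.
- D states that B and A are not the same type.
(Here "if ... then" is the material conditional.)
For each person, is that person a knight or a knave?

Suppose A is a knave. Then A's statement "A and C are not the same type" would have to be false. Checking the 8 ways to assign the others, none is consistent with every speaker.
(For instance, with B=knight, C=knave, D=knave, C's claim "A and C are the same type" comes out true where it would need to be false.)
So A must be a knight, making "A and C are not the same type" true. Taking A=knight, B=knight, C=knave, D=knave, each remaining statement checks out:
  B (knight): "if D is a knight, then B is a knave" — true. ✓
  C (knave): "A and C are the same type" — false. ✓
  D (knave): "B and A are not the same type" — false. ✓
This is the unique consistent assignment.

A is a knight, B is a knight, C is a knave, and D is a knave.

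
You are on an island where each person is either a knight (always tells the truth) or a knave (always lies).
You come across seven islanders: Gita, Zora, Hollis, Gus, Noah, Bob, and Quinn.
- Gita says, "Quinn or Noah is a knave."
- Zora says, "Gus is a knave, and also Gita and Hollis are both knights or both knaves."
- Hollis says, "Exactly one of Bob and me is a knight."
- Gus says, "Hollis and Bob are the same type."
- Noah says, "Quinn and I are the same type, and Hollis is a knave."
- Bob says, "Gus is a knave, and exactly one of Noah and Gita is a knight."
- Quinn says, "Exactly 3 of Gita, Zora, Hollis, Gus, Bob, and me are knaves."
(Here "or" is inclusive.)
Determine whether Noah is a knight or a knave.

Noah is a knave.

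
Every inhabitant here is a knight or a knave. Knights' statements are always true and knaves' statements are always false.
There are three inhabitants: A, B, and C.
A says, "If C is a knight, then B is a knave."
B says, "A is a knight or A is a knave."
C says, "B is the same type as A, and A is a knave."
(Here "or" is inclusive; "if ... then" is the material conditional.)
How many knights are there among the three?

2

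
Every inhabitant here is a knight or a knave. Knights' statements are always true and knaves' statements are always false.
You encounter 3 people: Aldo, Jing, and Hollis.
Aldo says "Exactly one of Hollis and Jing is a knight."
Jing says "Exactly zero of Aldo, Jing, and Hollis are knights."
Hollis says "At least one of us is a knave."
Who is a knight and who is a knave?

Knights: Aldo and Hollis. Knaves: Jing.

Since Aldo is a knight, "exactly one of Hollis and Jing is a knight" needs to be True, which holds.
As a knave, Jing's statement "exactly zero of Aldo, Jing, and Hollis are knights" should be false; it is.
Hollis (knight): "at least one of us is a knave" — True. ✓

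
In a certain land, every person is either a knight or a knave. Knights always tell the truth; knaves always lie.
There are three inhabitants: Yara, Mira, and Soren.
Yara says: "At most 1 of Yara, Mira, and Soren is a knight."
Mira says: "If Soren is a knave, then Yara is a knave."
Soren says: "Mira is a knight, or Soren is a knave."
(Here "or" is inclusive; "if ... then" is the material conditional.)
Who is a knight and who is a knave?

Knights: Mira and Soren. Knaves: Yara.

Suppose Yara is a knight. Then Yara's statement "at most 1 of Yara, Mira, and Soren is a knight" would have to be true. Checking the 4 ways to assign the others, none is consistent with every speaker.
(For instance, with Mira=knight, Soren=knight, Yara's claim "at most 1 of Yara, Mira, and Soren is a knight" comes out false where it would need to be true.)
So Yara must be a knave, making "at most 1 of Yara, Mira, and Soren is a knight" false. Taking Yara=knave, Mira=knight, Soren=knight, each remaining statement checks out:
  Mira (knight): "if Soren is a knave, then Yara is a knave" — true. ✓
  Soren (knight): "Mira is a knight, or Soren is a knave" — true. ✓
This is the unique consistent assignment.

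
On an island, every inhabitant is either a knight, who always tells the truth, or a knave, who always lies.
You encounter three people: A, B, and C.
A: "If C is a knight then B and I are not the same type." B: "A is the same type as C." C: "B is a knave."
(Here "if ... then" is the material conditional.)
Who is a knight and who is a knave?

Suppose A is a knight. Then A's statement "if C is a knight then B and I are not the same type" would have to be true. Checking the 4 ways to assign the others, none is consistent with every speaker.
(For instance, with B=knave, C=knight, B's claim "A is the same type as C" comes out true where it would need to be false.)
So A must be a knave, making "if C is a knight then B and I are not the same type" false. Taking A=knave, B=knave, C=knight, each remaining statement checks out:
  B (knave): "A is the same type as C" — false. ✓
  C (knight): "B is a knave" — true. ✓
This is the unique consistent assignment.

Knights: C. Knaves: A and B.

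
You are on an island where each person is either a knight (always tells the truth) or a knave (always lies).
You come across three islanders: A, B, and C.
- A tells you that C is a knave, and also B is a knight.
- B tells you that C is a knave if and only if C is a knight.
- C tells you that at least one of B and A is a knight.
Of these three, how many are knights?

0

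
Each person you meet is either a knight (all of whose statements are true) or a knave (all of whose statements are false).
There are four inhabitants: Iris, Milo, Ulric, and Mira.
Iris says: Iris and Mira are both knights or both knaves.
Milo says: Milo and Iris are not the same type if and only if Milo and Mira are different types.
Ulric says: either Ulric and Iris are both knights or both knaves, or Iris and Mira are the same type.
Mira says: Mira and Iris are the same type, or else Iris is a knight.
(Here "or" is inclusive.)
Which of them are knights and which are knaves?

Iris (knight): "Iris and Mira are both knights or both knaves" — True. ✓
Since Milo is a knight, "Milo and Iris are not the same type if and only if Milo and Mira are different types" needs to be True, which holds.
As a knight, Ulric's statement "either Ulric and Iris are both knights or both knaves, or Iris and Mira are the same type" should be True; it is.
Mira is a knight, so "Mira and Iris are the same type, or else Iris is a knight" must be True — and it is.

Iris is a knight, Milo is a knight, Ulric is a knight, and Mira is a knight.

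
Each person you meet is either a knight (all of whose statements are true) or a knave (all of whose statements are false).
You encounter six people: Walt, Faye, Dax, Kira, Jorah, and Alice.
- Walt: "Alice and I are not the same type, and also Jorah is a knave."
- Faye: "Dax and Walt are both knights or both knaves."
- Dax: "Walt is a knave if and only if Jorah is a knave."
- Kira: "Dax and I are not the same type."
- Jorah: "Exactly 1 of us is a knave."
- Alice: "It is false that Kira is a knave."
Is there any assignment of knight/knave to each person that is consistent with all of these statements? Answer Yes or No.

Yes

One consistent assignment: Walt=knight, Faye=knave, Dax=knave, Kira=knave, Jorah=knave, Alice=knave.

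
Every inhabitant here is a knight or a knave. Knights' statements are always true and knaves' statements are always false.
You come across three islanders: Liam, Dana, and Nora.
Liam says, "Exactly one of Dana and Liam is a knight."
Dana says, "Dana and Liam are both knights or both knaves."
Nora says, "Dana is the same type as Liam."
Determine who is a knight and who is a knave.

Since Liam is a knight, "exactly one of Dana and Liam is a knight" needs to be true, which holds.
Dana is a knave; "Dana and Liam are both knights or both knaves" is False, as required.
Since Nora is a knave, "Dana is the same type as Liam" needs to be False, which holds.

Liam is a knight, Dana is a knave, and Nora is a knave.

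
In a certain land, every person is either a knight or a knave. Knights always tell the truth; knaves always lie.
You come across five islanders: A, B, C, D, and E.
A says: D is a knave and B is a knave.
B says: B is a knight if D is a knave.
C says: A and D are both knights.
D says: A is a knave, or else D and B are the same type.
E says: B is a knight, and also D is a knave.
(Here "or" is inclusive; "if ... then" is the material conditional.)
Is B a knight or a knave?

B is a knight.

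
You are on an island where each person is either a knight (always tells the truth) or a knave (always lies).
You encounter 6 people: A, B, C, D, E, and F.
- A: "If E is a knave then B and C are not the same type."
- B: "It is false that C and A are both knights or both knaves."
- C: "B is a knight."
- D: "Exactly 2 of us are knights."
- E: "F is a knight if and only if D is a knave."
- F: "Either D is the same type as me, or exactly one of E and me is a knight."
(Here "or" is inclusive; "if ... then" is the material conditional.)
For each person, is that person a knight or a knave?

A is a knave, B is a knave, C is a knave, D is a knight, E is a knave, and F is a knight.

A (knave): "if E is a knave then B and C are not the same type" — false. ✓
B is a knave, so "it is false that C and A are both knights or both knaves" must be false — and it is.
As a knave, C's statement "B is a knight" should be false; it is.
D is a knight; "exactly 2 of us are knights" is true, as required.
E is a knave; "F is a knight if and only if D is a knave" is false, as required.
As a knight, F's statement "either D is the same type as me, or exactly one of E and me is a knight" should be true; it is.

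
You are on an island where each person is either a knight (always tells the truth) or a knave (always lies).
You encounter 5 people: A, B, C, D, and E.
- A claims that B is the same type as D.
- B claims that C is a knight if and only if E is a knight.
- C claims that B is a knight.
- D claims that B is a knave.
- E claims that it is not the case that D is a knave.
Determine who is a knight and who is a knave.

Knights: D and E. Knaves: A, B, and C.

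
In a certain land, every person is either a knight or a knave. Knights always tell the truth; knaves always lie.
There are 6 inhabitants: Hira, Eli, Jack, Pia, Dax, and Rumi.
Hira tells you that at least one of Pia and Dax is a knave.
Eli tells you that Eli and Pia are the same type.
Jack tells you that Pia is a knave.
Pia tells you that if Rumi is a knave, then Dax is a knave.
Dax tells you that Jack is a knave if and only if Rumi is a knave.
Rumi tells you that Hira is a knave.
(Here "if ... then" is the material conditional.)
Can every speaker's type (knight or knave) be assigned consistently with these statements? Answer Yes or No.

No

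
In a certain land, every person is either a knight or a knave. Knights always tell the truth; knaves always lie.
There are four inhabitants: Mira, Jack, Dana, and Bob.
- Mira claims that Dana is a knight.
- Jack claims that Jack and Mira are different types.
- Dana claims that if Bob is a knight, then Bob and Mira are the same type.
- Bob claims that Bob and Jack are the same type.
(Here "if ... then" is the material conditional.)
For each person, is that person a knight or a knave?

Knights: Jack and Bob. Knaves: Mira and Dana.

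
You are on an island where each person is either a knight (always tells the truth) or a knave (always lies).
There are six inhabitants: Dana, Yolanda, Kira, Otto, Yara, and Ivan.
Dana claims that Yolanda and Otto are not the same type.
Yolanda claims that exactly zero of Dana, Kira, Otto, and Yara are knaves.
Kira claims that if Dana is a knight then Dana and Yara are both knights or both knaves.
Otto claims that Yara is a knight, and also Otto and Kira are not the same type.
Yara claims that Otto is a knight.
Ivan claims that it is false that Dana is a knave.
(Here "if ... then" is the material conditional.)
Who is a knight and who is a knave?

Since Dana is a knave, "Yolanda and Otto are not the same type" needs to be false, which holds.
Since Yolanda is a knave, "exactly zero of Dana, Kira, Otto, and Yara are knaves" needs to be false, which holds.
Kira is a knight, so "if Dana is a knight then Dana and Yara are both knights or both knaves" must be true — and it is.
Otto is a knave, so "Yara is a knight, and also Otto and Kira are not the same type" must be false — and it is.
As a knave, Yara's statement "Otto is a knight" should be false; it is.
Ivan is a knave; "it is false that Dana is a knave" is false, as required.

Dana is a knave, Yolanda is a knave, Kira is a knight, Otto is a knave, Yara is a knave, and Ivan is a knave.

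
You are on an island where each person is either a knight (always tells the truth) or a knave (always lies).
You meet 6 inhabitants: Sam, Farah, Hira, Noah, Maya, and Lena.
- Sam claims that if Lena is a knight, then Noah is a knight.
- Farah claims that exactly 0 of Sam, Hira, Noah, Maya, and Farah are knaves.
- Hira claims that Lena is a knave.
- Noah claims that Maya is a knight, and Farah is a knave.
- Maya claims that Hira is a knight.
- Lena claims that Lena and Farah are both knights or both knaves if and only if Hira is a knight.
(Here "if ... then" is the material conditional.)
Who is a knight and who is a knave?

Sam is a knave, Farah is a knave, Hira is a knave, Noah is a knave, Maya is a knave, and Lena is a knight.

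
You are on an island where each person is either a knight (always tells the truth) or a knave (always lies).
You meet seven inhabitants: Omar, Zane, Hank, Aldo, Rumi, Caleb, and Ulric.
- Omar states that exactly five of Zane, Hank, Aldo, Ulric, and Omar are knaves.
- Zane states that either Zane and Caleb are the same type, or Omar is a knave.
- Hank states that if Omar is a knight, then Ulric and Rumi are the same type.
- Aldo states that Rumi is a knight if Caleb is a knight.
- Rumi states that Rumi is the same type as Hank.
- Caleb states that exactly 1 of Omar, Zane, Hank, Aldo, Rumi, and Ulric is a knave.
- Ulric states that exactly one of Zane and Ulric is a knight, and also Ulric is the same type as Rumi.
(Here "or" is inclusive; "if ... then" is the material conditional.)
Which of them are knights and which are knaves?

Since Omar is a knave, "exactly five of Zane, Hank, Aldo, Ulric, and Omar are knaves" needs to be false, which holds.
As a knight, Zane's statement "either Zane and Caleb are the same type, or Omar is a knave" should be True; it is.
Hank is a knight, and the claim "if Omar is a knight, then Ulric and Rumi are the same type" is indeed True.
Aldo is a knight, and the claim "Rumi is a knight if Caleb is a knight" is indeed True.
Rumi is a knight, and the claim "Rumi is the same type as Hank" is indeed True.
As a knave, Caleb's statement "exactly 1 of Omar, Zane, Hank, Aldo, Rumi, and Ulric is a knave" should be false; it is.
Since Ulric is a knave, "exactly one of Zane and Ulric is a knight, and also Ulric is the same type as Rumi" needs to be false, which holds.

Knights: Zane, Hank, Aldo, and Rumi. Knaves: Omar, Caleb, and Ulric.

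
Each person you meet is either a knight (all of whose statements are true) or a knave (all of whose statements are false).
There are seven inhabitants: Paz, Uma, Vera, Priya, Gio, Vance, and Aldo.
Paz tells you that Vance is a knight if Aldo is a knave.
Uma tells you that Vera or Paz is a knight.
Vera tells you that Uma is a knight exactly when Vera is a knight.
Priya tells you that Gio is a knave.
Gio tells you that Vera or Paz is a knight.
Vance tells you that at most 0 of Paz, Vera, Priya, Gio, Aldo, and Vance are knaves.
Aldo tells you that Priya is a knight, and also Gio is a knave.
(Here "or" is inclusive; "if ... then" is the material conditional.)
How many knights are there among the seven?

The unique consistent assignment is Paz=knave, Uma=knight, Vera=knight, Priya=knave, Gio=knight, Vance=knave, Aldo=knave.
That has 3 knights.

3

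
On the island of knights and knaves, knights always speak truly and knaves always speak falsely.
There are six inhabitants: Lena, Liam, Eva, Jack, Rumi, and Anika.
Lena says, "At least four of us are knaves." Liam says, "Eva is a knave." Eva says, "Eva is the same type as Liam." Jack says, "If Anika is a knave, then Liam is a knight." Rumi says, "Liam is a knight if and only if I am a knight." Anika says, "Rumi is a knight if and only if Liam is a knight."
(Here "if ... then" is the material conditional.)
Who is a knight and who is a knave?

Lena is a knave, Liam is a knight, Eva is a knave, Jack is a knight, Rumi is a knight, and Anika is a knight.

As a knave, Lena's statement "at least four of us are knaves" should be False; it is.
Liam is a knight, and the claim "Eva is a knave" is indeed True.
Eva is a knave, and the claim "Eva is the same type as Liam" is indeed False.
As a knight, Jack's statement "if Anika is a knave, then Liam is a knight" should be True; it is.
Since Rumi is a knight, "Liam is a knight if and only if I am a knight" needs to be True, which holds.
Anika (knight): "Rumi is a knight if and only if Liam is a knight" — True. ✓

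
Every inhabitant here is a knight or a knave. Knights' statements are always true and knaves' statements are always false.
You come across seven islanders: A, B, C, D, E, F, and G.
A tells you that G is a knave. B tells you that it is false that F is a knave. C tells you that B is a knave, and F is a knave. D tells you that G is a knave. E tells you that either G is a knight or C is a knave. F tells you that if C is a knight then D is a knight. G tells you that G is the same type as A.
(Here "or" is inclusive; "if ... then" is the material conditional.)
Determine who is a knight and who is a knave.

Knights: A, B, D, E, and F. Knaves: C and G.

Since A is a knight, "G is a knave" needs to be true, which holds.
Since B is a knight, "it is false that F is a knave" needs to be true, which holds.
C is a knave; "B is a knave, and F is a knave" is False, as required.
D (knight): "G is a knave" — true. ✓
Since E is a knight, "either G is a knight or C is a knave" needs to be true, which holds.
F is a knight, so "if C is a knight then D is a knight" must be true — and it is.
G (knave): "G is the same type as A" — False. ✓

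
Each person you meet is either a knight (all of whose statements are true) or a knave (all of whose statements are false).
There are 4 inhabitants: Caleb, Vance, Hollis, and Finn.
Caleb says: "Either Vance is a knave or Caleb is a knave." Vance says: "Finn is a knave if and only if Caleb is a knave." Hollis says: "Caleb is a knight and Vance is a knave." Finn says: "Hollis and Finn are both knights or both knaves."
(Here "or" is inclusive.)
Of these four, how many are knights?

2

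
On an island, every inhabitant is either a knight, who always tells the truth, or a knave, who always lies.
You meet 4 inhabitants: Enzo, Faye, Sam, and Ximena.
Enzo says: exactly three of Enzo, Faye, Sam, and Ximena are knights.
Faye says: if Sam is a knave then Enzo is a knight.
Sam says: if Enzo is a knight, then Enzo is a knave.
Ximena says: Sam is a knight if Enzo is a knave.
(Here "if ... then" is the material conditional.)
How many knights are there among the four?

3

The unique consistent assignment is Enzo=knight, Faye=knight, Sam=knave, Ximena=knight.
That has 3 knights.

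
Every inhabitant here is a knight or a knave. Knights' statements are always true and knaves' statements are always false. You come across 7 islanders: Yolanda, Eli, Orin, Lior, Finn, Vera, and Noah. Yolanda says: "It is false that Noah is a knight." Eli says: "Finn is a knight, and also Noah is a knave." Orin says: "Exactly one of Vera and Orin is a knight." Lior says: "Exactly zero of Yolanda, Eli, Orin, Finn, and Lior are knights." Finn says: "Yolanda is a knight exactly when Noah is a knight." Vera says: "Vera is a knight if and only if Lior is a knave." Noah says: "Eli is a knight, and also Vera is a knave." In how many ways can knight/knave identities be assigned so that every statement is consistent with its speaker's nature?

2

Consistent assignments:
  Yolanda=knight, Eli=knave, Orin=knight, Lior=knave, Finn=knave, Vera=knave, Noah=knave
  Yolanda=knight, Eli=knave, Orin=knave, Lior=knave, Finn=knave, Vera=knave, Noah=knave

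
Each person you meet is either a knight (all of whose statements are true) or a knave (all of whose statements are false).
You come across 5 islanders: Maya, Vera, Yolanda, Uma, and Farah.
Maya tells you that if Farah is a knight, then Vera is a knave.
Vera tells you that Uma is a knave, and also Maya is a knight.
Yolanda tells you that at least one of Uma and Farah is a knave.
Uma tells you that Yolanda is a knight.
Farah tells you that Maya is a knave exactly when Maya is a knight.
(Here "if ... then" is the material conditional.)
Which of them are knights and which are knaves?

Suppose Maya is a knave. Then Maya's statement "if Farah is a knight, then Vera is a knave" would have to be false. Checking the 16 ways to assign the others, none is consistent with every speaker.
(For instance, with Vera=knave, Yolanda=knight, Uma=knight, Farah=knave, Maya's claim "if Farah is a knight, then Vera is a knave" comes out true where it would need to be false.)
So Maya must be a knight, making "if Farah is a knight, then Vera is a knave" true. Taking Maya=knight, Vera=knave, Yolanda=knight, Uma=knight, Farah=knave, each remaining statement checks out:
  Vera (knave): "Uma is a knave, and also Maya is a knight" — false. ✓
  Yolanda (knight): "at least one of Uma and Farah is a knave" — true. ✓
  Uma (knight): "Yolanda is a knight" — true. ✓
  Farah (knave): "Maya is a knave exactly when Maya is a knight" — false. ✓
This is the unique consistent assignment.

Maya is a knight, Vera is a knave, Yolanda is a knight, Uma is a knight, and Farah is a knave.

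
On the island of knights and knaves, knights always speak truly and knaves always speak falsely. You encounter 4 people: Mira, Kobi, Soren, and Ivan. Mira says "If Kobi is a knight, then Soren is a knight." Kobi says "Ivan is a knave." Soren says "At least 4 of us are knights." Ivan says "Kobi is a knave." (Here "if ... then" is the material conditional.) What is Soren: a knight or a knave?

Consistent assignments: {Mira=knight, Kobi=knave, Soren=knave, Ivan=knight}; {Mira=knave, Kobi=knight, Soren=knave, Ivan=knave}
In every consistent assignment, Soren is a knave.

Soren is a knave.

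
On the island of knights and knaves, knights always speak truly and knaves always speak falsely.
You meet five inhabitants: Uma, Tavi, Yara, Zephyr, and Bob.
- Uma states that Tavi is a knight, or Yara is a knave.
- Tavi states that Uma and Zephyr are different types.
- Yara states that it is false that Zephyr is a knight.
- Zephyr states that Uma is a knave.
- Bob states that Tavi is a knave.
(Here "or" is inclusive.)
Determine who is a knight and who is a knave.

As a knight, Uma's statement "Tavi is a knight, or Yara is a knave" should be true; it is.
Tavi is a knight, and the claim "Uma and Zephyr are different types" is indeed true.
Yara (knight): "it is false that Zephyr is a knight" — true. ✓
Since Zephyr is a knave, "Uma is a knave" needs to be false, which holds.
Since Bob is a knave, "Tavi is a knave" needs to be false, which holds.

Uma is a knight, Tavi is a knight, Yara is a knight, Zephyr is a knave, and Bob is a knave.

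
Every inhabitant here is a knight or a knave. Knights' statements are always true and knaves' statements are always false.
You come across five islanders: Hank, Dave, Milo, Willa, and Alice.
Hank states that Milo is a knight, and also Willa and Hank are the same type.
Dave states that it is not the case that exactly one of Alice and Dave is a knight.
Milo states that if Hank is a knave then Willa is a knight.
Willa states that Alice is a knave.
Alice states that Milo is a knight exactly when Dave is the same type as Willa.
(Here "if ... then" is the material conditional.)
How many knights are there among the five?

2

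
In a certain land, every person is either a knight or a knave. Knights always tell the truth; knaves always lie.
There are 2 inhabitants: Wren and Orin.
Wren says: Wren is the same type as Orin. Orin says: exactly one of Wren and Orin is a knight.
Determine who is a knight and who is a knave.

Suppose Wren is a knight. Then Wren's statement "Wren is the same type as Orin" would have to be true. Checking the 2 ways to assign the others, none is consistent with every speaker.
(For instance, with Orin=knight, Orin's claim "exactly one of Wren and Orin is a knight" comes out false where it would need to be true.)
So Wren must be a knave, making "Wren is the same type as Orin" false. Taking Wren=knave, Orin=knight, each remaining statement checks out:
  Orin (knight): "exactly one of Wren and Orin is a knight" — true. ✓
This is the unique consistent assignment.

Knights: Orin. Knaves: Wren.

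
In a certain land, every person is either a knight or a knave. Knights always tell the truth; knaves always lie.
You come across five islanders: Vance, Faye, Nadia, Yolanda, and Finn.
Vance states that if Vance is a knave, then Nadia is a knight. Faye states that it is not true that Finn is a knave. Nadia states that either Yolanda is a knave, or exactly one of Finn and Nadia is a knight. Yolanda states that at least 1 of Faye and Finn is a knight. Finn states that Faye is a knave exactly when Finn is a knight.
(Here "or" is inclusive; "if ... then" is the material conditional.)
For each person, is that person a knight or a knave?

Suppose Vance is a knave. Then Vance's statement "if Vance is a knave, then Nadia is a knight" would have to be false. Checking the 16 ways to assign the others, none is consistent with every speaker.
(For instance, with Faye=knave, Nadia=knight, Yolanda=knave, Finn=knave, Vance's claim "if Vance is a knave, then Nadia is a knight" comes out true where it would need to be false.)
So Vance must be a knight, making "if Vance is a knave, then Nadia is a knight" true. Taking Vance=knight, Faye=knave, Nadia=knight, Yolanda=knave, Finn=knave, each remaining statement checks out:
  Faye (knave): "it is not true that Finn is a knave" — false. ✓
  Nadia (knight): "either Yolanda is a knave, or exactly one of Finn and Nadia is a knight" — true. ✓
  Yolanda (knave): "at least 1 of Faye and Finn is a knight" — false. ✓
  Finn (knave): "Faye is a knave exactly when Finn is a knight" — false. ✓
This is the unique consistent assignment.

Vance is a knight, Faye is a knave, Nadia is a knight, Yolanda is a knave, and Finn is a knave.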